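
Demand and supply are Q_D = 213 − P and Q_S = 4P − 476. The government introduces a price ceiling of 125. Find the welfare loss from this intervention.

In inverse form: demand P = 213 − Q, supply P = 119 + 0.25Q.
Competitive equilibrium: 213 − Q = 119 + 0.25Q → Q* = 75.2, P* = 137.8.
At the ceiling P = 125, quantity supplied = (125 − 119)/0.25 = 24.
Willingness to pay at Q' = 24: 213 − 1·24 = 189.
ΔQ = 75.2 − 24 = 51.2; wedge = 189 − 125 = 64.
Deadweight loss = ½ × 51.2 × 64 = 1638.40.

1638.40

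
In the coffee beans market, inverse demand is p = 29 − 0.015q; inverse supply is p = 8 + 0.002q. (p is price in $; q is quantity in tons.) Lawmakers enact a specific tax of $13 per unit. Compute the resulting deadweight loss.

Competitive equilibrium: 29 − 0.015q = 8 + 0.002q → q* = 1235.2941, p* = 10.4706.
With the tax, the buyer price exceeds the seller price by 13: (29 − 0.015q) − (8 + 0.002q) = 13 → q' = 470.5882.
Δq = 1235.2941 − 470.5882 = 764.7059; the wedge equals the tax, 13.
Welfare loss = ½ × 764.7059 × 13 = $4970.59.

$4970.59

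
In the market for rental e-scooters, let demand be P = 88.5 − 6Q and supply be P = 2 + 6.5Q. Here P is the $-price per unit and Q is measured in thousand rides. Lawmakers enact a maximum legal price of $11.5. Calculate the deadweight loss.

Competitive equilibrium: 88.5 − 6Q = 2 + 6.5Q → Q* = 6.92, P* = 46.98.
At the ceiling P = 11.5, quantity supplied = (11.5 − 2)/6.5 = 1.4615.
Willingness to pay at Q' = 1.4615: 88.5 − 6·1.4615 = 79.731.
ΔQ = 6.92 − 1.4615 = 5.4585; wedge = 79.731 − 11.5 = 68.231.
Welfare loss = ½ × 5.4585 × 68.231 = $186.22 thousand.

$186.22 thousand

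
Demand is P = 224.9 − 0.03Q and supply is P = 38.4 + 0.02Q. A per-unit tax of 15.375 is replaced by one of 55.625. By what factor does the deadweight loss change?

Competitive equilibrium: 224.9 − 0.03Q = 38.4 + 0.02Q → Q* = 3730, P* = 113.
For a per-unit tax t: ΔQ = t/0.05, so DWL = ½·t·(t/0.05) = t²/0.1.
At t = 15.375: DWL = 2363.906. At t = 55.625: DWL = 30941.406.
Ratio = (55.625/15.375)² = 13.089.

13.089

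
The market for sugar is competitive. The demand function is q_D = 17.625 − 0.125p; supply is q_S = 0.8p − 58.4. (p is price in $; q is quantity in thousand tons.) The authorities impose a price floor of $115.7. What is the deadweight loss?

$81.15 thousand

In inverse form: demand p = 141 − 8q, supply p = 73 + 1.25q.
Competitive equilibrium: 141 − 8q = 73 + 1.25q → q* = 7.3514, p* = 82.1892.
At the floor p = 115.7, quantity demanded = (141 − 115.7)/8 = 3.1625.
Sellers' marginal cost at q' = 3.1625: 73 + 1.25·3.1625 = 76.9531.
Δq = 7.3514 − 3.1625 = 4.1889; wedge = 115.7 − 76.9531 = 38.7469.
Deadweight loss = ½ × 4.1889 × 38.7469 = $81.15 thousand.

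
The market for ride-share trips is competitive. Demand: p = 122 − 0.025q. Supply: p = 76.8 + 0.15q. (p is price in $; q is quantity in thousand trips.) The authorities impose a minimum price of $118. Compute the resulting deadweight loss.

Competitive equilibrium: 122 − 0.025q = 76.8 + 0.15q → q* = 258.2857, p* = 115.5429.
At the floor p = 118, quantity demanded = (122 − 118)/0.025 = 160.
Sellers' marginal cost at q' = 160: 76.8 + 0.15·160 = 100.8.
Δq = 258.2857 − 160 = 98.2857; wedge = 118 − 100.8 = 17.2.
Welfare loss = ½ × 98.2857 × 17.2 = $845.26 thousand.

$845.26 thousand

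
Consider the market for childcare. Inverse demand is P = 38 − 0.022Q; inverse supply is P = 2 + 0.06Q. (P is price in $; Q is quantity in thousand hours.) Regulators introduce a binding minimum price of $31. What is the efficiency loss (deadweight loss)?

$598.72 thousand

Competitive equilibrium: 38 − 0.022Q = 2 + 0.06Q → Q* = 439.0244, P* = 28.3415.
At the floor P = 31, quantity demanded = (38 − 31)/0.022 = 318.1818.
Sellers' marginal cost at Q' = 318.1818: 2 + 0.06·318.1818 = 21.0909.
ΔQ = 439.0244 − 318.1818 = 120.8426; wedge = 31 − 21.0909 = 9.9091.
Welfare loss = ½ × 120.8426 × 9.9091 = $598.72 thousand.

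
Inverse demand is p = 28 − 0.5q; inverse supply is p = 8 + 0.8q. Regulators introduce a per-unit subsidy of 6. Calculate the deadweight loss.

Competitive equilibrium: 28 − 0.5q = 8 + 0.8q → q* = 15.3846, p* = 20.3077.
The subsidy lowers effective supply by 6: p = 2 + 0.8q.
New quantity: 28 − 0.5q = 2 + 0.8q → q' = 20.
Overproduction Δq = 20 − 15.3846 = 4.6154; wedge = subsidy = 6.
The triangle = ½ × 4.6154 × 6 = 13.85.

13.85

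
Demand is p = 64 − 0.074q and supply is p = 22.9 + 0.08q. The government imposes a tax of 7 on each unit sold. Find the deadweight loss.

Competitive equilibrium: 64 − 0.074q = 22.9 + 0.08q → q* = 266.8831, p* = 44.2506.
With the tax, the buyer price exceeds the seller price by 7: (64 − 0.074q) − (22.9 + 0.08q) = 7 → q' = 221.4286.
Δq = 266.8831 − 221.4286 = 45.4545; the wedge equals the tax, 7.
The triangle = ½ × 45.4545 × 7 = 159.09.

159.09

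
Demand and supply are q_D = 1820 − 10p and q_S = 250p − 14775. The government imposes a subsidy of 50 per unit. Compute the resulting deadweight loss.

In inverse form: demand p = 182 − 0.1q, supply p = 59.1 + 0.004q.
Competitive equilibrium: 182 − 0.1q = 59.1 + 0.004q → q* = 1181.7308, p* = 63.8269.
The subsidy lowers effective supply by 50: p = 9.1 + 0.004q.
New quantity: 182 − 0.1q = 9.1 + 0.004q → q' = 1662.5.
Overproduction Δq = 1662.5 − 1181.7308 = 480.7692; wedge = subsidy = 50.
Welfare loss = ½ × 480.7692 × 50 = 12019.23.

12019.23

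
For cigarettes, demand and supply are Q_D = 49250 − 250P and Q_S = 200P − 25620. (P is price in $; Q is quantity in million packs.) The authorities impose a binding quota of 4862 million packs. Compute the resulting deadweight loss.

In inverse form: demand P = 197 − 0.004Q, supply P = 128.1 + 0.005Q.
Competitive equilibrium: 197 − 0.004Q = 128.1 + 0.005Q → Q* = 7655.5556, P* = 166.3778.
At Q = 4862: demand price = 197 − 0.004·4862 = 177.552; supply price = 128.1 + 0.005·4862 = 152.41.
ΔQ = 7655.5556 − 4862 = 2793.5556; wedge = 177.552 − 152.41 = 25.142.
Welfare loss = ½ × 2793.5556 × 25.142 = $35117.79 million.

$35117.79 million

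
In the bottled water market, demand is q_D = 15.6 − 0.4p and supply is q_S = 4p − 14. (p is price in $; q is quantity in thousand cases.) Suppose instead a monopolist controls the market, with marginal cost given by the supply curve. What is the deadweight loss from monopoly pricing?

$51.96 thousand

In inverse form: demand p = 39 − 2.5q, supply p = 3.5 + 0.25q.
Competitive equilibrium: 39 − 2.5q = 3.5 + 0.25q → q* = 12.9091, p* = 6.7273.
Marginal revenue: MR = 39 − 5q. Set MR = MC: 39 − 5q = 3.5 + 0.25q → q_m = 6.7619.
Price p_m = 39 − 2.5·6.7619 = 22.0953; MC(q_m) = 3.5 + 0.25·6.7619 = 5.1905.
Competitive q* = 12.9091, so Δq = 6.1472; wedge = 22.0953 − 5.1905 = 16.9048.
DWL = ½ × 6.1472 × 16.9048 = $51.96 thousand.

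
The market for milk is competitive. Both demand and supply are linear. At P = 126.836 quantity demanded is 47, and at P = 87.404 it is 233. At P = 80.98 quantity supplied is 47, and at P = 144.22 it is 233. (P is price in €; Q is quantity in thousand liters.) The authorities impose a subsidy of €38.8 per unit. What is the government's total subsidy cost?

Demand slope = (87.404 − 126.836)/(233 − 47) = −0.212, so P = 136.8 − 0.212Q.
Supply slope = (144.22 − 80.98)/(233 − 47) = 0.34, so P = 65 + 0.34Q.
Competitive equilibrium: 136.8 − 0.212Q = 65 + 0.34Q → Q* = 130.0725, P* = 109.2246.
The subsidy lowers effective supply by 38.8: P = 26.2 + 0.34Q.
New quantity: 136.8 − 0.212Q = 26.2 + 0.34Q → Q' = 200.3623.
Total subsidy cost = 38.8 × 200.3623 = €7774.06 thousand.

€7774.06 thousand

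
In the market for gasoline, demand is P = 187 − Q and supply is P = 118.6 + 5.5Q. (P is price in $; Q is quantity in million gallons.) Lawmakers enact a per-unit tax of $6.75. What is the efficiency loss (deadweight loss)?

Competitive equilibrium: 187 − Q = 118.6 + 5.5Q → Q* = 10.5231, P* = 176.4769.
With the tax, the buyer price exceeds the seller price by 6.75: (187 − Q) − (118.6 + 5.5Q) = 6.75 → Q' = 9.4846.
ΔQ = 10.5231 − 9.4846 = 1.0385; the wedge equals the tax, 6.75.
The triangle = ½ × 1.0385 × 6.75 = $3.50 million.

$3.50 million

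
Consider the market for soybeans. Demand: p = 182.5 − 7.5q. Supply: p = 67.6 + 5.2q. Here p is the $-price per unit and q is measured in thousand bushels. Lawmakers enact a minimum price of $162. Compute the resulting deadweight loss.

$253.15 thousand

Competitive equilibrium: 182.5 − 7.5q = 67.6 + 5.2q → q* = 9.0472, p* = 114.6457.
At the floor p = 162, quantity demanded = (182.5 − 162)/7.5 = 2.7333.
Sellers' marginal cost at q' = 2.7333: 67.6 + 5.2·2.7333 = 81.8132.
Δq = 9.0472 − 2.7333 = 6.3139; wedge = 162 − 81.8132 = 80.1868.
Deadweight loss = ½ × 6.3139 × 80.1868 = $253.15 thousand.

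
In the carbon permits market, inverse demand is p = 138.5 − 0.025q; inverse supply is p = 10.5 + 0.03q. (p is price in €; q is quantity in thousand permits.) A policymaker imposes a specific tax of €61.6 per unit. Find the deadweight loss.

€34496 thousand

Competitive equilibrium: 138.5 − 0.025q = 10.5 + 0.03q → q* = 2327.2727, p* = 80.3182.
With the tax, the buyer price exceeds the seller price by 61.6: (138.5 − 0.025q) − (10.5 + 0.03q) = 61.6 → q' = 1207.2727.
Δq = 2327.2727 − 1207.2727 = 1120; the wedge equals the tax, 61.6.
The triangle = ½ × 1120 × 61.6 = €34496 thousand.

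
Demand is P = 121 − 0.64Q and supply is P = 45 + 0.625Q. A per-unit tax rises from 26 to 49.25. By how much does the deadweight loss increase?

691.53

Competitive equilibrium: 121 − 0.64Q = 45 + 0.625Q → Q* = 60.0791, P* = 82.5494.
For a per-unit tax t: ΔQ = t/1.265, so DWL = ½·t·(t/1.265) = t²/2.53.
At t = 26: DWL = 267.194. At t = 49.25: DWL = 958.72.
Increase = 958.72 − 267.194 = 691.53.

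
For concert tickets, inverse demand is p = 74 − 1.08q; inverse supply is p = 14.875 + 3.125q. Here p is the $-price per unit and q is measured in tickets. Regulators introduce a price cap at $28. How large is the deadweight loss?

Competitive equilibrium: 74 − 1.08q = 14.875 + 3.125q → q* = 14.0606, p* = 58.8145.
At the ceiling p = 28, quantity supplied = (28 − 14.875)/3.125 = 4.2.
Willingness to pay at q' = 4.2: 74 − 1.08·4.2 = 69.464.
Δq = 14.0606 − 4.2 = 9.8606; wedge = 69.464 − 28 = 41.464.
Deadweight loss = ½ × 9.8606 × 41.464 = $204.43.

$204.43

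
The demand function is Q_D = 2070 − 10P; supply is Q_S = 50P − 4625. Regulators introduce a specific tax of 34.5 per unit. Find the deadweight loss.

In inverse form: demand P = 207 − 0.1Q, supply P = 92.5 + 0.02Q.
Competitive equilibrium: 207 − 0.1Q = 92.5 + 0.02Q → Q* = 954.1667, P* = 111.5833.
With the tax, the buyer price exceeds the seller price by 34.5: (207 − 0.1Q) − (92.5 + 0.02Q) = 34.5 → Q' = 666.6667.
ΔQ = 954.1667 − 666.6667 = 287.5; the wedge equals the tax, 34.5.
Deadweight loss = ½ × 287.5 × 34.5 = 4959.375.

4959.375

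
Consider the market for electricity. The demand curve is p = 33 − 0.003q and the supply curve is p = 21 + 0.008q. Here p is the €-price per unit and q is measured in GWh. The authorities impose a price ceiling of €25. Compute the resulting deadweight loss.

€1920.45

Competitive equilibrium: 33 − 0.003q = 21 + 0.008q → q* = 1090.9091, p* = 29.7273.
At the ceiling p = 25, quantity supplied = (25 − 21)/0.008 = 500.
Willingness to pay at q' = 500: 33 − 0.003·500 = 31.5.
Δq = 1090.9091 − 500 = 590.9091; wedge = 31.5 − 25 = 6.5.
The triangle = ½ × 590.9091 × 6.5 = €1920.45.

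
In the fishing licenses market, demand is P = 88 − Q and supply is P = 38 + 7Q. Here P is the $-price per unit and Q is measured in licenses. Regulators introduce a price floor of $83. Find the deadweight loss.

$6.25

Competitive equilibrium: 88 − Q = 38 + 7Q → Q* = 6.25, P* = 81.75.
At the floor P = 83, quantity demanded = (88 − 83)/1 = 5.
Sellers' marginal cost at Q' = 5: 38 + 7·5 = 73.
ΔQ = 6.25 − 5 = 1.25; wedge = 83 − 73 = 10.
The triangle = ½ × 1.25 × 10 = $6.25.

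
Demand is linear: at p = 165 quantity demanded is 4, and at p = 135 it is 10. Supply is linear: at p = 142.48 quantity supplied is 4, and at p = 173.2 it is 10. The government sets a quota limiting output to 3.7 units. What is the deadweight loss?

32.27

Demand slope = (135 − 165)/(10 − 4) = −5, so p = 185 − 5q.
Supply slope = (173.2 − 142.48)/(10 − 4) = 5.12, so p = 122 + 5.12q.
Competitive equilibrium: 185 − 5q = 122 + 5.12q → q* = 6.2253, p* = 153.8735.
At q = 3.7: demand price = 185 − 5·3.7 = 166.5; supply price = 122 + 5.12·3.7 = 140.944.
Δq = 6.2253 − 3.7 = 2.5253; wedge = 166.5 − 140.944 = 25.556.
The triangle = ½ × 2.5253 × 25.556 = 32.27.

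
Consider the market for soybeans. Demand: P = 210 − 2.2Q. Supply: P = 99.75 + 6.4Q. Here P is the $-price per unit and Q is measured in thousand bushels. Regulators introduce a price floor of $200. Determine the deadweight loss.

$294.40 thousand

Competitive equilibrium: 210 − 2.2Q = 99.75 + 6.4Q → Q* = 12.81977, P* = 181.79651.
At the floor P = 200, quantity demanded = (210 − 200)/2.2 = 4.54545.
Sellers' marginal cost at Q' = 4.54545: 99.75 + 6.4·4.54545 = 128.84088.
ΔQ = 12.81977 − 4.54545 = 8.27432; wedge = 200 − 128.84088 = 71.15912.
DWL = ½ × 8.27432 × 71.15912 = $294.40 thousand.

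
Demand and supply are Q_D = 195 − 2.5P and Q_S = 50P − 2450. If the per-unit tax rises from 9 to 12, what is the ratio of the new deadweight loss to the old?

In inverse form: demand P = 78 − 0.4Q, supply P = 49 + 0.02Q.
Competitive equilibrium: 78 − 0.4Q = 49 + 0.02Q → Q* = 69.0476, P* = 50.381.
For a per-unit tax t: ΔQ = t/0.42, so DWL = ½·t·(t/0.42) = t²/0.84.
At t = 9: DWL = 96.429. At t = 12: DWL = 171.429.
Ratio = (12/9)² = 1.778.

1.778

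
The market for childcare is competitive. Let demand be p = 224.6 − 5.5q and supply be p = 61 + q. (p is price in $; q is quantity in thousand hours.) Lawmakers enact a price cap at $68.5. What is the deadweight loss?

Competitive equilibrium: 224.6 − 5.5q = 61 + q → q* = 25.16923, p* = 86.16923.
At the ceiling p = 68.5, quantity supplied = (68.5 − 61)/1 = 7.5.
Willingness to pay at q' = 7.5: 224.6 − 5.5·7.5 = 183.35.
Δq = 25.16923 − 7.5 = 17.66923; wedge = 183.35 − 68.5 = 114.85.
Welfare loss = ½ × 17.66923 × 114.85 = $1014.66 thousand.

$1014.66 thousand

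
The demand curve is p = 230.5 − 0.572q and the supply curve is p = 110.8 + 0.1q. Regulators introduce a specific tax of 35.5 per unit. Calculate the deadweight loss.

Competitive equilibrium: 230.5 − 0.572q = 110.8 + 0.1q → q* = 178.125, p* = 128.6125.
With the tax, the buyer price exceeds the seller price by 35.5: (230.5 − 0.572q) − (110.8 + 0.1q) = 35.5 → q' = 125.2976.
Δq = 178.125 − 125.2976 = 52.8274; the wedge equals the tax, 35.5.
Welfare loss = ½ × 52.8274 × 35.5 = 937.69.

937.69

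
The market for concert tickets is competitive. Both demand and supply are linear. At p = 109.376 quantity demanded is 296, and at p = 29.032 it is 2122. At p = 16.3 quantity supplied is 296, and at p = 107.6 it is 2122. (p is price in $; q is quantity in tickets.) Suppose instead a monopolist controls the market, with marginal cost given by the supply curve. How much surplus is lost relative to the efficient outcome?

$7903.91

Demand slope = (29.032 − 109.376)/(2122 − 296) = −0.044, so p = 122.4 − 0.044q.
Supply slope = (107.6 − 16.3)/(2122 − 296) = 0.05, so p = 1.5 + 0.05q.
Competitive equilibrium: 122.4 − 0.044q = 1.5 + 0.05q → q* = 1286.17021, p* = 65.80851.
Marginal revenue: MR = 122.4 − 0.088q. Set MR = MC: 122.4 − 0.088q = 1.5 + 0.05q → q_m = 876.08696.
Price p_m = 122.4 − 0.044·876.08696 = 83.85217; MC(q_m) = 1.5 + 0.05·876.08696 = 45.30435.
Competitive q* = 1286.17021, so Δq = 410.08325; wedge = 83.85217 − 45.30435 = 38.54782.
Welfare loss = ½ × 410.08325 × 38.54782 = $7903.91.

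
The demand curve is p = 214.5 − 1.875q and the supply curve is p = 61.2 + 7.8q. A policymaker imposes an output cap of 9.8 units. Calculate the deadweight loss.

Competitive equilibrium: 214.5 − 1.875q = 61.2 + 7.8q → q* = 15.845, p* = 184.7907.
At q = 9.8: demand price = 214.5 − 1.875·9.8 = 196.125; supply price = 61.2 + 7.8·9.8 = 137.64.
Δq = 15.845 − 9.8 = 6.045; wedge = 196.125 − 137.64 = 58.485.
DWL = ½ × 6.045 × 58.485 = 176.77.

176.77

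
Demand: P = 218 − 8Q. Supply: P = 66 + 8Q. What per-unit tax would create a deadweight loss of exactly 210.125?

82

Competitive equilibrium: 218 − 8Q = 66 + 8Q → Q* = 9.5, P* = 142.
A tax t gives ΔQ = t/16 and wedge t, so DWL = t²/32.
t²/32 = 210.125 → t² = 6724 → t = 82.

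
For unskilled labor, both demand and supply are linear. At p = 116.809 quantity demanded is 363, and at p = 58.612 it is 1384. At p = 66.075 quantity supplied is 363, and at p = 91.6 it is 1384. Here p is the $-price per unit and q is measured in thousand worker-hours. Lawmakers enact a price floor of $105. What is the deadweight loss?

Demand slope = (58.612 − 116.809)/(1384 − 363) = −0.057, so p = 137.5 − 0.057q.
Supply slope = (91.6 − 66.075)/(1384 − 363) = 0.025, so p = 57 + 0.025q.
Competitive equilibrium: 137.5 − 0.057q = 57 + 0.025q → q* = 981.7073, p* = 81.5427.
At the floor p = 105, quantity demanded = (137.5 − 105)/0.057 = 570.1754.
Sellers' marginal cost at q' = 570.1754: 57 + 0.025·570.1754 = 71.2544.
Δq = 981.7073 − 570.1754 = 411.5319; wedge = 105 − 71.2544 = 33.7456.
DWL = ½ × 411.5319 × 33.7456 = $6943.70 thousand.

$6943.70 thousand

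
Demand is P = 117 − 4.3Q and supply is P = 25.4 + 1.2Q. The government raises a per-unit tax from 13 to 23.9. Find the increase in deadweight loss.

36.56

Competitive equilibrium: 117 − 4.3Q = 25.4 + 1.2Q → Q* = 16.6545, P* = 45.3855.
For a per-unit tax t: ΔQ = t/5.5, so DWL = ½·t·(t/5.5) = t²/11.
At t = 13: DWL = 15.364. At t = 23.9: DWL = 51.928.
Increase = 51.928 − 15.364 = 36.56.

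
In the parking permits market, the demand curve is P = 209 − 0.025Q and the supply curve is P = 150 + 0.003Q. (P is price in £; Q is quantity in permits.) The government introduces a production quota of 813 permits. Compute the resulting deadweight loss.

Competitive equilibrium: 209 − 0.025Q = 150 + 0.003Q → Q* = 2107.1429, P* = 156.3214.
At Q = 813: demand price = 209 − 0.025·813 = 188.675; supply price = 150 + 0.003·813 = 152.439.
ΔQ = 2107.1429 − 813 = 1294.1429; wedge = 188.675 − 152.439 = 36.236.
Deadweight loss = ½ × 1294.1429 × 36.236 = £23447.28.

£23447.28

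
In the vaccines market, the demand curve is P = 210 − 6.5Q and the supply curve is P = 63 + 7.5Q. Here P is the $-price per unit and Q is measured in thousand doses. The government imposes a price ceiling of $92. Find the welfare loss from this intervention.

Competitive equilibrium: 210 − 6.5Q = 63 + 7.5Q → Q* = 10.5, P* = 141.75.
At the ceiling P = 92, quantity supplied = (92 − 63)/7.5 = 3.8667.
Willingness to pay at Q' = 3.8667: 210 − 6.5·3.8667 = 184.8665.
ΔQ = 10.5 − 3.8667 = 6.6333; wedge = 184.8665 − 92 = 92.8665.
Welfare loss = ½ × 6.6333 × 92.8665 = $308.01 thousand.

$308.01 thousand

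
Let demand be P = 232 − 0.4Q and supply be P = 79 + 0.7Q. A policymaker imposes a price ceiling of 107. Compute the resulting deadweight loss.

Competitive equilibrium: 232 − 0.4Q = 79 + 0.7Q → Q* = 139.0909, P* = 176.3636.
At the ceiling P = 107, quantity supplied = (107 − 79)/0.7 = 40.
Willingness to pay at Q' = 40: 232 − 0.4·40 = 216.
ΔQ = 139.0909 − 40 = 99.0909; wedge = 216 − 107 = 109.
The triangle = ½ × 99.0909 × 109 = 5400.45.

5400.45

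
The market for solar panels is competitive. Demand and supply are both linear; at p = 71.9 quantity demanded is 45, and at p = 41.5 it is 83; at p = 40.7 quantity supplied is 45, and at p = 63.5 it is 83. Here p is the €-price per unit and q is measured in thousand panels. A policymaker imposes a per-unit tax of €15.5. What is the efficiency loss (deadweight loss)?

Demand slope = (41.5 − 71.9)/(83 − 45) = −0.8, so p = 107.9 − 0.8q.
Supply slope = (63.5 − 40.7)/(83 − 45) = 0.6, so p = 13.7 + 0.6q.
Competitive equilibrium: 107.9 − 0.8q = 13.7 + 0.6q → q* = 67.2857, p* = 54.0714.
With the tax, the buyer price exceeds the seller price by 15.5: (107.9 − 0.8q) − (13.7 + 0.6q) = 15.5 → q' = 56.2143.
Δq = 67.2857 − 56.2143 = 11.0714; the wedge equals the tax, 15.5.
Welfare loss = ½ × 11.0714 × 15.5 = €85.80 thousand.

€85.80 thousand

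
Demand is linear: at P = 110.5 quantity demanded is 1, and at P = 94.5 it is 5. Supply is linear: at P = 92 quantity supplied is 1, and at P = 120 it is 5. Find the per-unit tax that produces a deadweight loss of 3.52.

Demand slope = (94.5 − 110.5)/(5 − 1) = −4, so P = 114.5 − 4Q.
Supply slope = (120 − 92)/(5 − 1) = 7, so P = 85 + 7Q.
Competitive equilibrium: 114.5 − 4Q = 85 + 7Q → Q* = 2.6818, P* = 103.7727.
A tax t gives ΔQ = t/11 and wedge t, so DWL = t²/22.
t²/22 = 3.52 → t² = 77.44 → t = 8.8.

8.8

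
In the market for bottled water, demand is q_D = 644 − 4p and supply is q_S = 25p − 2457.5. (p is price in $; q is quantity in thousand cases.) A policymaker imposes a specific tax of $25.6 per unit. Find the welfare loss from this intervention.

In inverse form: demand p = 161 − 0.25q, supply p = 98.3 + 0.04q.
Competitive equilibrium: 161 − 0.25q = 98.3 + 0.04q → q* = 216.2069, p* = 106.9483.
With the tax, the buyer price exceeds the seller price by 25.6: (161 − 0.25q) − (98.3 + 0.04q) = 25.6 → q' = 127.931.
Δq = 216.2069 − 127.931 = 88.2759; the wedge equals the tax, 25.6.
The triangle = ½ × 88.2759 × 25.6 = $1129.93 thousand.

$1129.93 thousand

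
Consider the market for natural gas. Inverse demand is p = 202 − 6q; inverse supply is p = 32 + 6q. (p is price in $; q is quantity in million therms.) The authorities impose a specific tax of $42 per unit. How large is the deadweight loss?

Competitive equilibrium: 202 − 6q = 32 + 6q → q* = 14.1667, p* = 117.
With the tax, the buyer price exceeds the seller price by 42: (202 − 6q) − (32 + 6q) = 42 → q' = 10.6667.
Δq = 14.1667 − 10.6667 = 3.5; the wedge equals the tax, 42.
Welfare loss = ½ × 3.5 × 42 = $73.50 million.

$73.50 million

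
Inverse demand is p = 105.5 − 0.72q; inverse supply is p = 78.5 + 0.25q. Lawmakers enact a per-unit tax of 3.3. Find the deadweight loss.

5.61

Competitive equilibrium: 105.5 − 0.72q = 78.5 + 0.25q → q* = 27.8351, p* = 85.4588.
With the tax, the buyer price exceeds the seller price by 3.3: (105.5 − 0.72q) − (78.5 + 0.25q) = 3.3 → q' = 24.433.
Δq = 27.8351 − 24.433 = 3.4021; the wedge equals the tax, 3.3.
The triangle = ½ × 3.4021 × 3.3 = 5.61.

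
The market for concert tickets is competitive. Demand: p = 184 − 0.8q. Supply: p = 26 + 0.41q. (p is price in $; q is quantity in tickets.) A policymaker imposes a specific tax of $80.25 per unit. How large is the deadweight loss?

Competitive equilibrium: 184 − 0.8q = 26 + 0.41q → q* = 130.5785, p* = 79.5372.
With the tax, the buyer price exceeds the seller price by 80.25: (184 − 0.8q) − (26 + 0.41q) = 80.25 → q' = 64.2562.
Δq = 130.5785 − 64.2562 = 66.3223; the wedge equals the tax, 80.25.
Welfare loss = ½ × 66.3223 × 80.25 = $2661.18.

$2661.18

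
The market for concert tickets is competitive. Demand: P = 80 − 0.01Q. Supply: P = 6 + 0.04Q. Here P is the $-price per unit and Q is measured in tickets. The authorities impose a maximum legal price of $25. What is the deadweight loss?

Competitive equilibrium: 80 − 0.01Q = 6 + 0.04Q → Q* = 1480, P* = 65.2.
At the ceiling P = 25, quantity supplied = (25 − 6)/0.04 = 475.
Willingness to pay at Q' = 475: 80 − 0.01·475 = 75.25.
ΔQ = 1480 − 475 = 1005; wedge = 75.25 − 25 = 50.25.
Deadweight loss = ½ × 1005 × 50.25 = $25250.625.

$25250.625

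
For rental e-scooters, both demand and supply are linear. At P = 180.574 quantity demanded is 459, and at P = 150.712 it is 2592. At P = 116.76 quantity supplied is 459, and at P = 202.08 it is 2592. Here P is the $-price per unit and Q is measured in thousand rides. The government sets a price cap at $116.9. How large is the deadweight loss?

$37482.78 thousand

Demand slope = (150.712 − 180.574)/(2592 − 459) = −0.014, so P = 187 − 0.014Q.
Supply slope = (202.08 − 116.76)/(2592 − 459) = 0.04, so P = 98.4 + 0.04Q.
Competitive equilibrium: 187 − 0.014Q = 98.4 + 0.04Q → Q* = 1640.7407, P* = 164.0296.
At the ceiling P = 116.9, quantity supplied = (116.9 − 98.4)/0.04 = 462.5.
Willingness to pay at Q' = 462.5: 187 − 0.014·462.5 = 180.525.
ΔQ = 1640.7407 − 462.5 = 1178.2407; wedge = 180.525 − 116.9 = 63.625.
DWL = ½ × 1178.2407 × 63.625 = $37482.78 thousand.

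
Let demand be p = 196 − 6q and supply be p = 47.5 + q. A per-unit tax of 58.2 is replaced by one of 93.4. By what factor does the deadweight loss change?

2.575

Competitive equilibrium: 196 − 6q = 47.5 + q → q* = 21.2143, p* = 68.7143.
For a per-unit tax t: Δq = t/7, so DWL = ½·t·(t/7) = t²/14.
At t = 58.2: DWL = 241.946. At t = 93.4: DWL = 623.111.
Ratio = (93.4/58.2)² = 2.575.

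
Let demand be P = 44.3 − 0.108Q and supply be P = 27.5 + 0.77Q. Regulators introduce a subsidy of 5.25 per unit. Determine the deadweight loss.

Competitive equilibrium: 44.3 − 0.108Q = 27.5 + 0.77Q → Q* = 19.1344, P* = 42.2335.
The subsidy lowers effective supply by 5.25: P = 22.25 + 0.77Q.
New quantity: 44.3 − 0.108Q = 22.25 + 0.77Q → Q' = 25.1139.
Overproduction ΔQ = 25.1139 − 19.1344 = 5.9795; wedge = subsidy = 5.25.
Welfare loss = ½ × 5.9795 × 5.25 = 15.70.

15.70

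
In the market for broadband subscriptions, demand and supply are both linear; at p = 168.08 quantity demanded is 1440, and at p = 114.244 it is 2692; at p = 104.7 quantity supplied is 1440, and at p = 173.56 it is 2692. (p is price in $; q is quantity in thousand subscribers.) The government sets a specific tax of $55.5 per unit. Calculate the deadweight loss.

Demand slope = (114.244 − 168.08)/(2692 − 1440) = −0.043, so p = 230 − 0.043q.
Supply slope = (173.56 − 104.7)/(2692 − 1440) = 0.055, so p = 25.5 + 0.055q.
Competitive equilibrium: 230 − 0.043q = 25.5 + 0.055q → q* = 2086.7347, p* = 140.2704.
With the tax, the buyer price exceeds the seller price by 55.5: (230 − 0.043q) − (25.5 + 0.055q) = 55.5 → q' = 1520.4082.
Δq = 2086.7347 − 1520.4082 = 566.3265; the wedge equals the tax, 55.5.
Deadweight loss = ½ × 566.3265 × 55.5 = $15715.56 thousand.

$15715.56 thousand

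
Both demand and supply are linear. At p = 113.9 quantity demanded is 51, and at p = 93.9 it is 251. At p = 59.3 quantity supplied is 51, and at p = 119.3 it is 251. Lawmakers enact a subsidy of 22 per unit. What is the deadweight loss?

Demand slope = (93.9 − 113.9)/(251 − 51) = −0.1, so p = 119 − 0.1q.
Supply slope = (119.3 − 59.3)/(251 − 51) = 0.3, so p = 44 + 0.3q.
Competitive equilibrium: 119 − 0.1q = 44 + 0.3q → q* = 187.5, p* = 100.25.
The subsidy lowers effective supply by 22: p = 22 + 0.3q.
New quantity: 119 − 0.1q = 22 + 0.3q → q' = 242.5.
Overproduction Δq = 242.5 − 187.5 = 55; wedge = subsidy = 22.
DWL = ½ × 55 × 22 = 605.

605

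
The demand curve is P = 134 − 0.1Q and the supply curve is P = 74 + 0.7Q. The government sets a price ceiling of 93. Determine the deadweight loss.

Competitive equilibrium: 134 − 0.1Q = 74 + 0.7Q → Q* = 75, P* = 126.5.
At the ceiling P = 93, quantity supplied = (93 − 74)/0.7 = 27.1429.
Willingness to pay at Q' = 27.1429: 134 − 0.1·27.1429 = 131.2857.
ΔQ = 75 − 27.1429 = 47.8571; wedge = 131.2857 − 93 = 38.2857.
DWL = ½ × 47.8571 × 38.2857 = 916.12.

916.12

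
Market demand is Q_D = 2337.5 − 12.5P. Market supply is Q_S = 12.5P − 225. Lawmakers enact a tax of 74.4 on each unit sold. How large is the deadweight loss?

In inverse form: demand P = 187 − 0.08Q, supply P = 18 + 0.08Q.
Competitive equilibrium: 187 − 0.08Q = 18 + 0.08Q → Q* = 1056.25, P* = 102.5.
With the tax, the buyer price exceeds the seller price by 74.4: (187 − 0.08Q) − (18 + 0.08Q) = 74.4 → Q' = 591.25.
ΔQ = 1056.25 − 591.25 = 465; the wedge equals the tax, 74.4.
Deadweight loss = ½ × 465 × 74.4 = 17298.

17298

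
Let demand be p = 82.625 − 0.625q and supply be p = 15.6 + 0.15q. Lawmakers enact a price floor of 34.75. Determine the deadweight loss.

37.86

Competitive equilibrium: 82.625 − 0.625q = 15.6 + 0.15q → q* = 86.4839, p* = 28.5726.
At the floor p = 34.75, quantity demanded = (82.625 − 34.75)/0.625 = 76.6.
Sellers' marginal cost at q' = 76.6: 15.6 + 0.15·76.6 = 27.09.
Δq = 86.4839 − 76.6 = 9.8839; wedge = 34.75 − 27.09 = 7.66.
Deadweight loss = ½ × 9.8839 × 7.66 = 37.86.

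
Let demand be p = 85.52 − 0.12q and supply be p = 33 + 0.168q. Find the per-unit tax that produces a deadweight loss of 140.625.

Competitive equilibrium: 85.52 − 0.12q = 33 + 0.168q → q* = 182.3611, p* = 63.6367.
A tax t gives Δq = t/0.288 and wedge t, so DWL = t²/0.576.
t²/0.576 = 140.625 → t² = 81 → t = 9.

9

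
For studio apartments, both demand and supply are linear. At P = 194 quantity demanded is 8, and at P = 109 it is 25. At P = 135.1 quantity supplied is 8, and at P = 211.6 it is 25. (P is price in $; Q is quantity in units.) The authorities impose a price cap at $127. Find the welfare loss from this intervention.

$304

Demand slope = (109 − 194)/(25 − 8) = −5, so P = 234 − 5Q.
Supply slope = (211.6 − 135.1)/(25 − 8) = 4.5, so P = 99.1 + 4.5Q.
Competitive equilibrium: 234 − 5Q = 99.1 + 4.5Q → Q* = 14.2, P* = 163.
At the ceiling P = 127, quantity supplied = (127 − 99.1)/4.5 = 6.2.
Willingness to pay at Q' = 6.2: 234 − 5·6.2 = 203.
ΔQ = 14.2 − 6.2 = 8; wedge = 203 − 127 = 76.
The triangle = ½ × 8 × 76 = $304.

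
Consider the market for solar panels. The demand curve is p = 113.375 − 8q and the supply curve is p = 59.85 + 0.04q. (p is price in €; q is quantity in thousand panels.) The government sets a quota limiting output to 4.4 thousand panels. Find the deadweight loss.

€20.48 thousand

Competitive equilibrium: 113.375 − 8q = 59.85 + 0.04q → q* = 6.6573, p* = 60.1163.
At q = 4.4: demand price = 113.375 − 8·4.4 = 78.175; supply price = 59.85 + 0.04·4.4 = 60.026.
Δq = 6.6573 − 4.4 = 2.2573; wedge = 78.175 − 60.026 = 18.149.
DWL = ½ × 2.2573 × 18.149 = €20.48 thousand.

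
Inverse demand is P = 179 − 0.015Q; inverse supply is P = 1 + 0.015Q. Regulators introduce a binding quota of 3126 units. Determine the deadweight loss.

Competitive equilibrium: 179 − 0.015Q = 1 + 0.015Q → Q* = 5933.3333, P* = 90.
At Q = 3126: demand price = 179 − 0.015·3126 = 132.11; supply price = 1 + 0.015·3126 = 47.89.
ΔQ = 5933.3333 − 3126 = 2807.3333; wedge = 132.11 − 47.89 = 84.22.
DWL = ½ × 2807.3333 × 84.22 = 118216.81.

118216.81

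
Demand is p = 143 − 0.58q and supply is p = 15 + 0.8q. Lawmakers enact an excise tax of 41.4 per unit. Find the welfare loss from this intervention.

Competitive equilibrium: 143 − 0.58q = 15 + 0.8q → q* = 92.7536, p* = 89.2029.
With the tax, the buyer price exceeds the seller price by 41.4: (143 − 0.58q) − (15 + 0.8q) = 41.4 → q' = 62.7536.
Δq = 92.7536 − 62.7536 = 30; the wedge equals the tax, 41.4.
Welfare loss = ½ × 30 × 41.4 = 621.

621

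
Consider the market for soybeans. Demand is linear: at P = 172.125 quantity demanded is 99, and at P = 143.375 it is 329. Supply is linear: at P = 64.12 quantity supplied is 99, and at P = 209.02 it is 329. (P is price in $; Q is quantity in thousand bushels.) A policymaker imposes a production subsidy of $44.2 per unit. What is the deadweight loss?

$1293.80 thousand

Demand slope = (143.375 − 172.125)/(329 − 99) = −0.125, so P = 184.5 − 0.125Q.
Supply slope = (209.02 − 64.12)/(329 − 99) = 0.63, so P = 1.75 + 0.63Q.
Competitive equilibrium: 184.5 − 0.125Q = 1.75 + 0.63Q → Q* = 242.053, P* = 154.2434.
The subsidy lowers effective supply by 44.2: P = 0.63Q − 42.45.
New quantity: 184.5 − 0.125Q = 0.63Q − 42.45 → Q' = 300.596.
Overproduction ΔQ = 300.596 − 242.053 = 58.543; wedge = subsidy = 44.2.
The triangle = ½ × 58.543 × 44.2 = $1293.80 thousand.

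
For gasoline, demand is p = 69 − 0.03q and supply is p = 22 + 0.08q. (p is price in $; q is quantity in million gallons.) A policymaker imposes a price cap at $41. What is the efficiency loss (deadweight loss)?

$1980.75 million

Competitive equilibrium: 69 − 0.03q = 22 + 0.08q → q* = 427.2727, p* = 56.1818.
At the ceiling p = 41, quantity supplied = (41 − 22)/0.08 = 237.5.
Willingness to pay at q' = 237.5: 69 − 0.03·237.5 = 61.875.
Δq = 427.2727 − 237.5 = 189.7727; wedge = 61.875 − 41 = 20.875.
Welfare loss = ½ × 189.7727 × 20.875 = $1980.75 million.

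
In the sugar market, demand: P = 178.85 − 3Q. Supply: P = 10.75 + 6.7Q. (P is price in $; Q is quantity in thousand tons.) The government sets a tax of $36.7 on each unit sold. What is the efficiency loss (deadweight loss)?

$69.43 thousand

Competitive equilibrium: 178.85 − 3Q = 10.75 + 6.7Q → Q* = 17.3299, P* = 126.8603.
With the tax, the buyer price exceeds the seller price by 36.7: (178.85 − 3Q) − (10.75 + 6.7Q) = 36.7 → Q' = 13.5464.
ΔQ = 17.3299 − 13.5464 = 3.7835; the wedge equals the tax, 36.7.
Deadweight loss = ½ × 3.7835 × 36.7 = $69.43 thousand.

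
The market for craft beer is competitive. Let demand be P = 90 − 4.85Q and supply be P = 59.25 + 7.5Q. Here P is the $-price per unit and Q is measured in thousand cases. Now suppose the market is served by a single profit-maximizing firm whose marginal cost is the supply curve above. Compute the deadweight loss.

Competitive equilibrium: 90 − 4.85Q = 59.25 + 7.5Q → Q* = 2.4899, P* = 77.9241.
Marginal revenue: MR = 90 − 9.7Q. Set MR = MC: 90 − 9.7Q = 59.25 + 7.5Q → Q_m = 1.7878.
Price P_m = 90 − 4.85·1.7878 = 81.3292; MC(Q_m) = 59.25 + 7.5·1.7878 = 72.6585.
Competitive Q* = 2.4899, so ΔQ = 0.7021; wedge = 81.3292 − 72.6585 = 8.6707.
Welfare loss = ½ × 0.7021 × 8.6707 = $3.04 thousand.

$3.04 thousand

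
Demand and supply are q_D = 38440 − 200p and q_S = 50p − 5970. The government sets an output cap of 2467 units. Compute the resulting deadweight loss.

In inverse form: demand p = 192.2 − 0.005q, supply p = 119.4 + 0.02q.
Competitive equilibrium: 192.2 − 0.005q = 119.4 + 0.02q → q* = 2912, p* = 177.64.
At q = 2467: demand price = 192.2 − 0.005·2467 = 179.865; supply price = 119.4 + 0.02·2467 = 168.74.
Δq = 2912 − 2467 = 445; wedge = 179.865 − 168.74 = 11.125.
Welfare loss = ½ × 445 × 11.125 = 2475.31.

2475.31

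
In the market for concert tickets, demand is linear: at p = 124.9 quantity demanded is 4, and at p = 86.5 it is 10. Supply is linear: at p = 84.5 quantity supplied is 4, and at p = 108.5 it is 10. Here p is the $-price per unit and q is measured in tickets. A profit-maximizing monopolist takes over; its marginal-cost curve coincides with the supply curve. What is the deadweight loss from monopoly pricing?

Demand slope = (86.5 − 124.9)/(10 − 4) = −6.4, so p = 150.5 − 6.4q.
Supply slope = (108.5 − 84.5)/(10 − 4) = 4, so p = 68.5 + 4q.
Competitive equilibrium: 150.5 − 6.4q = 68.5 + 4q → q* = 7.8846, p* = 100.0385.
Marginal revenue: MR = 150.5 − 12.8q. Set MR = MC: 150.5 − 12.8q = 68.5 + 4q → q_m = 4.881.
Price p_m = 150.5 − 6.4·4.881 = 119.2616; MC(q_m) = 68.5 + 4·4.881 = 88.024.
Competitive q* = 7.8846, so Δq = 3.0036; wedge = 119.2616 − 88.024 = 31.2376.
Welfare loss = ½ × 3.0036 × 31.2376 = $46.91.

$46.91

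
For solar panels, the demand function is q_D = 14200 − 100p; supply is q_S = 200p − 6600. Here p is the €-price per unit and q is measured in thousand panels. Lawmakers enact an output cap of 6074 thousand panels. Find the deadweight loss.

In inverse form: demand p = 142 − 0.01q, supply p = 33 + 0.005q.
Competitive equilibrium: 142 − 0.01q = 33 + 0.005q → q* = 7266.6667, p* = 69.3333.
At q = 6074: demand price = 142 − 0.01·6074 = 81.26; supply price = 33 + 0.005·6074 = 63.37.
Δq = 7266.6667 − 6074 = 1192.6667; wedge = 81.26 − 63.37 = 17.89.
Deadweight loss = ½ × 1192.6667 × 17.89 = €10668.40 thousand.

€10668.40 thousand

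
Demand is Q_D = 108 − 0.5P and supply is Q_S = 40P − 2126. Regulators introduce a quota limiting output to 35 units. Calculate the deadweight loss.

In inverse form: demand P = 216 − 2Q, supply P = 53.15 + 0.025Q.
Competitive equilibrium: 216 − 2Q = 53.15 + 0.025Q → Q* = 80.4198, P* = 55.1605.
At Q = 35: demand price = 216 − 2·35 = 146; supply price = 53.15 + 0.025·35 = 54.025.
ΔQ = 80.4198 − 35 = 45.4198; wedge = 146 − 54.025 = 91.975.
DWL = ½ × 45.4198 × 91.975 = 2088.74.

2088.74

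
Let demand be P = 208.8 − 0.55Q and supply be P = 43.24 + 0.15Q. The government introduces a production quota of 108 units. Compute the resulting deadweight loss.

Competitive equilibrium: 208.8 − 0.55Q = 43.24 + 0.15Q → Q* = 236.5143, P* = 78.7171.
At Q = 108: demand price = 208.8 − 0.55·108 = 149.4; supply price = 43.24 + 0.15·108 = 59.44.
ΔQ = 236.5143 − 108 = 128.5143; wedge = 149.4 − 59.44 = 89.96.
Deadweight loss = ½ × 128.5143 × 89.96 = 5780.57.

5780.57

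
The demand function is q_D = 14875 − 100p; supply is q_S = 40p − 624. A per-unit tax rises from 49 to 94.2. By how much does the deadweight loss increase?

92466.29

In inverse form: demand p = 148.75 − 0.01q, supply p = 15.6 + 0.025q.
Competitive equilibrium: 148.75 − 0.01q = 15.6 + 0.025q → q* = 3804.2857, p* = 110.7071.
For a per-unit tax t: Δq = t/0.035, so DWL = ½·t·(t/0.035) = t²/0.07.
At t = 49: DWL = 34300. At t = 94.2: DWL = 126766.286.
Increase = 126766.286 − 34300 = 92466.29.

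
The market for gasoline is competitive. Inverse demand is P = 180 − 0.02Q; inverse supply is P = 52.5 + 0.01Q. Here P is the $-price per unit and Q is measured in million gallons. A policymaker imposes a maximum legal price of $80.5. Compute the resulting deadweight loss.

Competitive equilibrium: 180 − 0.02Q = 52.5 + 0.01Q → Q* = 4250, P* = 95.
At the ceiling P = 80.5, quantity supplied = (80.5 − 52.5)/0.01 = 2800.
Willingness to pay at Q' = 2800: 180 − 0.02·2800 = 124.
ΔQ = 4250 − 2800 = 1450; wedge = 124 − 80.5 = 43.5.
DWL = ½ × 1450 × 43.5 = $31537.50 million.

$31537.50 million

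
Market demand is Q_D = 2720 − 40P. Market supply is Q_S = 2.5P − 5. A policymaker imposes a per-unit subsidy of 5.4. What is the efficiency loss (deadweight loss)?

In inverse form: demand P = 68 − 0.025Q, supply P = 2 + 0.4Q.
Competitive equilibrium: 68 − 0.025Q = 2 + 0.4Q → Q* = 155.2941, P* = 64.1176.
The subsidy lowers effective supply by 5.4: P = 0.4Q − 3.4.
New quantity: 68 − 0.025Q = 0.4Q − 3.4 → Q' = 168.
Overproduction ΔQ = 168 − 155.2941 = 12.7059; wedge = subsidy = 5.4.
DWL = ½ × 12.7059 × 5.4 = 34.31.

34.31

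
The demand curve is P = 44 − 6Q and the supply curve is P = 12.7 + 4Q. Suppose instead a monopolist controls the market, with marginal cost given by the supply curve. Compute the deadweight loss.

6.89

Competitive equilibrium: 44 − 6Q = 12.7 + 4Q → Q* = 3.13, P* = 25.22.
Marginal revenue: MR = 44 − 12Q. Set MR = MC: 44 − 12Q = 12.7 + 4Q → Q_m = 1.9563.
Price P_m = 44 − 6·1.9563 = 32.2622; MC(Q_m) = 12.7 + 4·1.9563 = 20.5252.
Competitive Q* = 3.13, so ΔQ = 1.1737; wedge = 32.2622 − 20.5252 = 11.737.
Deadweight loss = ½ × 1.1737 × 11.737 = 6.89.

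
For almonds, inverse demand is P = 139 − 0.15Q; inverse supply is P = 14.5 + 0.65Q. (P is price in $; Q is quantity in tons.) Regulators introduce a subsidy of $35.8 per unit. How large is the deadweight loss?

$801.025

Competitive equilibrium: 139 − 0.15Q = 14.5 + 0.65Q → Q* = 155.625, P* = 115.6563.
The subsidy lowers effective supply by 35.8: P = 0.65Q − 21.3.
New quantity: 139 − 0.15Q = 0.65Q − 21.3 → Q' = 200.375.
Overproduction ΔQ = 200.375 − 155.625 = 44.75; wedge = subsidy = 35.8.
Deadweight loss = ½ × 44.75 × 35.8 = $801.025.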